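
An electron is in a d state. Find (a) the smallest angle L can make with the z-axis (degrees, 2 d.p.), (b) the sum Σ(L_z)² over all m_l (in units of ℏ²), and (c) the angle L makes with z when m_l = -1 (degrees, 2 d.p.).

θ_min ≈ 35.26°; Σ(L_z)² = 10 ℏ²; θ(m_l=-1) ≈ 114.09°

The letter d corresponds to l = 2.
cos θ_min = 2/√6, so θ_min ≈ 35.26°.
Σ m_l² = 10, so Σ(L_z)² = 10 ℏ².
For m_l = -1: cos θ = -1/√6, θ ≈ 114.09°.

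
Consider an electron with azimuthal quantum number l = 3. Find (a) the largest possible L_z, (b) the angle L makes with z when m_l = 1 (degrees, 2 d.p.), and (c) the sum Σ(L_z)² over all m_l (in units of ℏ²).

L_z,max = lℏ = 3ℏ.
For m_l = 1: cos θ = 1/√12, θ ≈ 73.22°.
Σ m_l² = 28, so Σ(L_z)² = 28 ℏ².

L_z,max = 3ℏ; θ(m_l=1) ≈ 73.22°; Σ(L_z)² = 28 ℏ²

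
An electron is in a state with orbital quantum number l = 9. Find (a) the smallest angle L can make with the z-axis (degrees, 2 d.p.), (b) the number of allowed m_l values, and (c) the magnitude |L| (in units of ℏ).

cos θ_min = 9/√90, so θ_min ≈ 18.43°.
There are 2l+1 = 19 values of m_l.
|L| = ℏ√(9·10) = 3√10 ℏ ≈ 9.487ℏ.

θ_min ≈ 18.43°; 19 values; |L| = 3√10 ℏ ≈ 9.487ℏ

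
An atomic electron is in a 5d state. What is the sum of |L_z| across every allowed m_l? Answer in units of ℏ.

Σ|L_z| = 6 ℏ

The 5d subshell has l = 2.
m_l ∈ {-2, -1, 0, 1, 2}.
Σ|m_l| = l(l+1) = 6.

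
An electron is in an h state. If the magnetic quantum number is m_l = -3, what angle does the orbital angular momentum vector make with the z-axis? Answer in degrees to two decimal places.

θ ≈ 123.21°

An h state has l = 5.
|L|² = l(l+1)ℏ² = 30ℏ², so |L| = √30 ℏ.
L_z = m_l ℏ = −3ℏ.
cos θ = L_z/|L| = -3/√30, so θ ≈ 123.21°.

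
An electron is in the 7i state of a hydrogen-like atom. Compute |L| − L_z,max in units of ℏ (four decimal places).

|L| − L_z,max ≈ 0.4807ℏ

For 7i, l = 6.
|L| = √42 ℏ ≈ 6.4807ℏ, while L_z,max = lℏ = 6ℏ.
The difference is (√42 − 6)ℏ ≈ 0.4807ℏ.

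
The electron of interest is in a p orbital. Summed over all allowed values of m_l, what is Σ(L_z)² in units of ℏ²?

Σ(L_z)² = 2 ℏ²

A p state has l = 1.
m_l ∈ {-1, 0, 1}.
Σ m_l² = 2·(1) = 2.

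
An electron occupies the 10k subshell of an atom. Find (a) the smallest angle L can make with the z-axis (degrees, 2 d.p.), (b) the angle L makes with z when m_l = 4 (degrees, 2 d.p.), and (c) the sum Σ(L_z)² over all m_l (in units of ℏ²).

θ_min ≈ 20.70°; θ(m_l=4) ≈ 57.69°; Σ(L_z)² = 280 ℏ²

10k means n = 10, l = 7.
cos θ_min = 7/√56, so θ_min ≈ 20.70°.
For m_l = 4: cos θ = 4/√56, θ ≈ 57.69°.
Σ m_l² = 280, so Σ(L_z)² = 280 ℏ².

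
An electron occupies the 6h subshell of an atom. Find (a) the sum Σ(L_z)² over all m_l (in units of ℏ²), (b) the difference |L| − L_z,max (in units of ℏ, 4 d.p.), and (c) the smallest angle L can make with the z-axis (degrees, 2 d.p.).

Σ(L_z)² = 110 ℏ²; |L|−L_z,max ≈ 0.4772ℏ; θ_min ≈ 24.09°

For 6h, l = 5.
Σ m_l² = 110, so Σ(L_z)² = 110 ℏ².
|L| − L_z,max = (√30 − 5)ℏ ≈ 0.4772ℏ.
cos θ_min = 5/√30, so θ_min ≈ 24.09°.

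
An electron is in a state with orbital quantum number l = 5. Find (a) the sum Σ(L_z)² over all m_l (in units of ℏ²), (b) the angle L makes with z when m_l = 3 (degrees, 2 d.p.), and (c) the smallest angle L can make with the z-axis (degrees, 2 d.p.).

Σ m_l² = 110, so Σ(L_z)² = 110 ℏ².
For m_l = 3: cos θ = 3/√30, θ ≈ 56.79°.
cos θ_min = 5/√30, so θ_min ≈ 24.09°.

Σ(L_z)² = 110 ℏ²; θ(m_l=3) ≈ 56.79°; θ_min ≈ 24.09°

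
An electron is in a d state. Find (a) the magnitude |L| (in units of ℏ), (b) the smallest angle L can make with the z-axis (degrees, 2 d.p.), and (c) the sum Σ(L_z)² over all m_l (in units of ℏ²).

|L| = √6 ℏ ≈ 2.449ℏ; θ_min ≈ 35.26°; Σ(L_z)² = 10 ℏ²

For a d orbital, l = 2.
|L| = ℏ√(2·3) = √6 ℏ ≈ 2.449ℏ.
cos θ_min = 2/√6, so θ_min ≈ 35.26°.
Σ m_l² = 10, so Σ(L_z)² = 10 ℏ².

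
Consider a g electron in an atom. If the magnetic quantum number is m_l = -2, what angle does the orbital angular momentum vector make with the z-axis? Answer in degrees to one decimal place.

The letter g corresponds to l = 4.
|L|² = l(l+1)ℏ² = 20ℏ², so |L| = 2√5 ℏ.
L_z = m_l ℏ = −2ℏ.
cos θ = L_z/|L| = -2/√20, so θ ≈ 116.6°.

θ ≈ 116.6°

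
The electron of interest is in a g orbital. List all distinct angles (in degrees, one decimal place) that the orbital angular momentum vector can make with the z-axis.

θ ∈ {26.6°, 47.9°, 63.4°, 77.1°, 90.0°, 102.9°, 116.6°, 132.1°, 153.4°}

For a g orbital, l = 4.
|L| = ℏ√(l(l+1)) = 2√5 ℏ.
cos θ = m_l/√20 for each m_l ∈ {-4, -3, -2, -1, 0, 1, 2, 3, 4}.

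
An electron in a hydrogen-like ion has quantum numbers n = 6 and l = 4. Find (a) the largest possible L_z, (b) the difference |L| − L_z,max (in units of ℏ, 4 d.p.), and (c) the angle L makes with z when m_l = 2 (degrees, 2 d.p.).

L_z,max = lℏ = 4ℏ.
|L| − L_z,max = (2√5 − 4)ℏ ≈ 0.4721ℏ.
For m_l = 2: cos θ = 2/√20, θ ≈ 63.43°.

L_z,max = 4ℏ; |L|−L_z,max ≈ 0.4721ℏ; θ(m_l=2) ≈ 63.43°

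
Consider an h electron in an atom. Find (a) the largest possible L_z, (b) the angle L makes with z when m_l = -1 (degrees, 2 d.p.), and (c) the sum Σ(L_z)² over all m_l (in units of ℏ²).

An h state has l = 5.
L_z,max = lℏ = 5ℏ.
For m_l = -1: cos θ = -1/√30, θ ≈ 100.52°.
Σ m_l² = 110, so Σ(L_z)² = 110 ℏ².

L_z,max = 5ℏ; θ(m_l=-1) ≈ 100.52°; Σ(L_z)² = 110 ℏ²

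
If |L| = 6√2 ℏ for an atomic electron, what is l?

l = 8

(|L|/ℏ)² = l(l+1) = 72.
Solving: l = 8.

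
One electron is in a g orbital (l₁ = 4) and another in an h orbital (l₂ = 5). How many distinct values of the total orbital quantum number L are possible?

Angular momentum addition gives L = |l₁ − l₂|, …, l₁ + l₂.
Allowed values: L = 1, 2, 3, 4, 5, 6, 7, 8, 9.
That is 9 values.

9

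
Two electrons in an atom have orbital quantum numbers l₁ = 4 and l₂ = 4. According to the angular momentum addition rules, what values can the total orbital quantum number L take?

Angular momentum addition gives L = |l₁ − l₂|, …, l₁ + l₂.
Allowed values: L = 0, 1, 2, 3, 4, 5, 6, 7, 8.

L = 0, 1, 2, 3, 4, 5, 6, 7, 8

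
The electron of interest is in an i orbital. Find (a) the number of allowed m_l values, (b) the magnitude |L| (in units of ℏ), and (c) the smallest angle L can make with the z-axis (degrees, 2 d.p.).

13 values; |L| = √42 ℏ ≈ 6.481ℏ; θ_min ≈ 22.21°

An i state has l = 6.
There are 2l+1 = 13 values of m_l.
|L| = ℏ√(6·7) = √42 ℏ ≈ 6.481ℏ.
cos θ_min = 6/√42, so θ_min ≈ 22.21°.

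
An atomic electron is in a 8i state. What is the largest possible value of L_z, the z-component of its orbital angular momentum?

The 8i subshell has l = 6.
L_z = m_l ℏ with m_l ∈ {−6, …, 6}; the maximum is m_l = 6.

L_z,max = 6ℏ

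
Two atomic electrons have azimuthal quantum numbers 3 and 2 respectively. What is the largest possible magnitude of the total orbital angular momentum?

|L_tot|_max = √30 ℏ ≈ 5.477ℏ

The total orbital quantum number L ranges from |l₁ − l₂| to l₁ + l₂ in integer steps.
So L can be 1, 2, 3, 4, 5.
The largest magnitude corresponds to L = 5: |L_tot| = ℏ√(5·6) = √30 ℏ.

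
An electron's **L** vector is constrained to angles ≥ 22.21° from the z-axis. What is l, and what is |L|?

cos θ_min = l/√(l(l+1)) = √(l/(l+1)), so l/(l+1) = cos²(22.21°) = 0.8571.
l = cos²θ/sin²θ ≈ 6.
Then |L| = ℏ√(6·7) = √42 ℏ.

l = 6, |L| = √42 ℏ ≈ 6.481ℏ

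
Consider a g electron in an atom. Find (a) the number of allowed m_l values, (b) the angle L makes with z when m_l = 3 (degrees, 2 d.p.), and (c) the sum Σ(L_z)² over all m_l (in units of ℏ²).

For a g orbital, l = 4.
There are 2l+1 = 9 values of m_l.
For m_l = 3: cos θ = 3/√20, θ ≈ 47.87°.
Σ m_l² = 60, so Σ(L_z)² = 60 ℏ².

9 values; θ(m_l=3) ≈ 47.87°; Σ(L_z)² = 60 ℏ²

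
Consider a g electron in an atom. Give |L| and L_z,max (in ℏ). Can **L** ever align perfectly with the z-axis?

No: L_z,max = 4ℏ < |L| = 2√5 ℏ ≈ 4.472ℏ

A g state has l = 4.
|L| = 2√5 ℏ ≈ 4.4721ℏ, while L_z,max = lℏ = 4ℏ.
Since |L| > L_z,max, the vector can never point exactly along z; the closest it comes is θ_min = arccos(4/√20) ≈ 26.6°.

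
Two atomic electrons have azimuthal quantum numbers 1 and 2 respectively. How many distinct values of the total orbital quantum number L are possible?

3

Angular momentum addition gives L = |l₁ − l₂|, …, l₁ + l₂.
L ∈ {1, 2, 3}.
That is 3 values.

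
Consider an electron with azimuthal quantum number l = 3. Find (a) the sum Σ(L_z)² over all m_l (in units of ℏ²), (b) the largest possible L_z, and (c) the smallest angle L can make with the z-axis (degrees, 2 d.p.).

Σ(L_z)² = 28 ℏ²; L_z,max = 3ℏ; θ_min ≈ 30.00°

Σ m_l² = 28, so Σ(L_z)² = 28 ℏ².
L_z,max = lℏ = 3ℏ.
cos θ_min = 3/√12, so θ_min ≈ 30.00°.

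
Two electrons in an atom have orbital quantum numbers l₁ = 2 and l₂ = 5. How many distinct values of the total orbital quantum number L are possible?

5

The total orbital quantum number L ranges from |l₁ − l₂| to l₁ + l₂ in integer steps.
Allowed values: L = 3, 4, 5, 6, 7.
That is 5 values.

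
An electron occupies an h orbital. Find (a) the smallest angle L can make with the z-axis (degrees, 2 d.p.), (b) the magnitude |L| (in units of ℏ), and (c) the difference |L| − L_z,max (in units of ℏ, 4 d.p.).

θ_min ≈ 24.09°; |L| = √30 ℏ ≈ 5.477ℏ; |L|−L_z,max ≈ 0.4772ℏ

For an h orbital, l = 5.
cos θ_min = 5/√30, so θ_min ≈ 24.09°.
|L| = ℏ√(5·6) = √30 ℏ ≈ 5.477ℏ.
|L| − L_z,max = (√30 − 5)ℏ ≈ 0.4772ℏ.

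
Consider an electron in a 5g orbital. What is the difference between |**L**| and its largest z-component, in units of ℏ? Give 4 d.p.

5g means n = 5, l = 4.
|L| = 2√5 ℏ ≈ 4.4721ℏ, while L_z,max = lℏ = 4ℏ.
The difference is (2√5 − 4)ℏ ≈ 0.4721ℏ.

|L| − L_z,max ≈ 0.4721ℏ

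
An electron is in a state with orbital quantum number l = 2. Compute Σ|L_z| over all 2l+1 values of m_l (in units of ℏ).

The allowed m_l values are -2, -1, 0, 1, 2.
Σ|m_l| = 2(1+2+…+2) = 6.

Σ|L_z| = 6 ℏ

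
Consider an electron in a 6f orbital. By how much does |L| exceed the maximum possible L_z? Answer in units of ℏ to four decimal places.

|L| − L_z,max ≈ 0.4641ℏ

The 6f subshell has l = 3.
|L| = 2√3 ℏ ≈ 3.4641ℏ, while L_z,max = lℏ = 3ℏ.
The difference is (2√3 − 3)ℏ ≈ 0.4641ℏ.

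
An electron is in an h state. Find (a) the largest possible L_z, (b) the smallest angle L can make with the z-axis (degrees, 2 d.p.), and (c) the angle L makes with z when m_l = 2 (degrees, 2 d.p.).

L_z,max = 5ℏ; θ_min ≈ 24.09°; θ(m_l=2) ≈ 68.58°

For an h orbital, l = 5.
L_z,max = lℏ = 5ℏ.
cos θ_min = 5/√30, so θ_min ≈ 24.09°.
For m_l = 2: cos θ = 2/√30, θ ≈ 68.58°.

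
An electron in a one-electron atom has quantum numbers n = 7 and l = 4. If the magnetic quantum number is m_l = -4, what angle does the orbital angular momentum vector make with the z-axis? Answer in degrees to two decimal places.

|L| = ℏ√(l(l+1)) = 2√5 ℏ.
L_z = m_l ℏ = −4ℏ.
cos θ = L_z/|L| = -4/√20, so θ ≈ 153.43°.

θ ≈ 153.43°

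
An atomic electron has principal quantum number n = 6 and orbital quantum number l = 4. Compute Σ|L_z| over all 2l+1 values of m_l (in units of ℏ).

m_l ∈ {-4, -3, -2, -1, 0, 1, 2, 3, 4}.
Σ|m_l| = 2·4(4+1)/2 = 20.

Σ|L_z| = 20 ℏ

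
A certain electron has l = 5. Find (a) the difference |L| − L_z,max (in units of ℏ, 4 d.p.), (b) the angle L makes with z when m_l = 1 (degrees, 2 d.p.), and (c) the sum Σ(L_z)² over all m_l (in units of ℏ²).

|L|−L_z,max ≈ 0.4772ℏ; θ(m_l=1) ≈ 79.48°; Σ(L_z)² = 110 ℏ²

|L| − L_z,max = (√30 − 5)ℏ ≈ 0.4772ℏ.
For m_l = 1: cos θ = 1/√30, θ ≈ 79.48°.
Σ m_l² = 110, so Σ(L_z)² = 110 ℏ².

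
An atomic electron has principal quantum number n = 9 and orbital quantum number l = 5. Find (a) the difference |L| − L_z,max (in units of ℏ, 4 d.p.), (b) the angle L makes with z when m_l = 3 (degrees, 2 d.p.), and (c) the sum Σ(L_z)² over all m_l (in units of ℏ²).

|L|−L_z,max ≈ 0.4772ℏ; θ(m_l=3) ≈ 56.79°; Σ(L_z)² = 110 ℏ²

|L| − L_z,max = (√30 − 5)ℏ ≈ 0.4772ℏ.
For m_l = 3: cos θ = 3/√30, θ ≈ 56.79°.
Σ m_l² = 110, so Σ(L_z)² = 110 ℏ².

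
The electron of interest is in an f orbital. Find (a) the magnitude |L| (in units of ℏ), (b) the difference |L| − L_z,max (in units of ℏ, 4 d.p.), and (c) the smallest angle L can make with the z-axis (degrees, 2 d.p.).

|L| = 2√3 ℏ ≈ 3.464ℏ; |L|−L_z,max ≈ 0.4641ℏ; θ_min ≈ 30.00°

F corresponds to l = 3.
|L| = ℏ√(3·4) = 2√3 ℏ ≈ 3.464ℏ.
|L| − L_z,max = (2√3 − 3)ℏ ≈ 0.4641ℏ.
cos θ_min = 3/√12, so θ_min ≈ 30.00°.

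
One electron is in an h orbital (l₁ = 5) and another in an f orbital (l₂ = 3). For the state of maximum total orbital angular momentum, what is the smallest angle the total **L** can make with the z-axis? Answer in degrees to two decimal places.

θ_min ≈ 19.47°

L runs from |5 − 3| = 2 to 5 + 3 = 8.
L ∈ {2, 3, 4, 5, 6, 7, 8}.
The maximum is L = 8, with |L_tot| = ℏ√(8·9) = 6√2 ℏ.
The minimum angle with z is arccos(8/√72) ≈ 19.47°.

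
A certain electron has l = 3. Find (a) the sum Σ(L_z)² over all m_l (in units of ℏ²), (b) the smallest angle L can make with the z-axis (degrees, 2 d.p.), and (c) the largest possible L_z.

Σ(L_z)² = 28 ℏ²; θ_min ≈ 30.00°; L_z,max = 3ℏ

Σ m_l² = 28, so Σ(L_z)² = 28 ℏ².
cos θ_min = 3/√12, so θ_min ≈ 30.00°.
L_z,max = lℏ = 3ℏ.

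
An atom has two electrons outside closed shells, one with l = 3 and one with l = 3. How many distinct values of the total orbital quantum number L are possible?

7

L runs from |3 − 3| = 0 to 3 + 3 = 6.
So L can be 0, 1, 2, 3, 4, 5, 6.
That is 7 values.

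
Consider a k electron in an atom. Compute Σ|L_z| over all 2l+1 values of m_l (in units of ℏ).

For a k orbital, l = 7.
m_l runs from −7 to 7, i.e. {-7, -6, -5, -4, -3, -2, -1, 0, 1, 2, 3, 4, 5, 6, 7}.
Σ|m_l| = 2·7(7+1)/2 = 56.

Σ|L_z| = 56 ℏ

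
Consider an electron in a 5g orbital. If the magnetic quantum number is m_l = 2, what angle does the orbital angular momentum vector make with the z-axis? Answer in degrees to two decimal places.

θ ≈ 63.43°

5g means n = 5, l = 4.
|L| = ℏ√(l(l+1)) = 2√5 ℏ.
L_z = m_l ℏ = 2ℏ.
cos θ = L_z/|L| = 2/√20, so θ ≈ 63.43°.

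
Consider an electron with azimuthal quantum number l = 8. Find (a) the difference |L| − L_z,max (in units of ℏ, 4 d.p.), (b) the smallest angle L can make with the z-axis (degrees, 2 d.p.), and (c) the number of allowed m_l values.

|L|−L_z,max ≈ 0.4853ℏ; θ_min ≈ 19.47°; 17 values

|L| − L_z,max = (6√2 − 8)ℏ ≈ 0.4853ℏ.
cos θ_min = 8/√72, so θ_min ≈ 19.47°.
There are 2l+1 = 17 values of m_l.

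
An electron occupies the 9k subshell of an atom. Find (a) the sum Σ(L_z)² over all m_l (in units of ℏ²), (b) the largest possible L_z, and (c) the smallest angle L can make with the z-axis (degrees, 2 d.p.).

Σ(L_z)² = 280 ℏ²; L_z,max = 7ℏ; θ_min ≈ 20.70°

9k means n = 9, l = 7.
Σ m_l² = 280, so Σ(L_z)² = 280 ℏ².
L_z,max = lℏ = 7ℏ.
cos θ_min = 7/√56, so θ_min ≈ 20.70°.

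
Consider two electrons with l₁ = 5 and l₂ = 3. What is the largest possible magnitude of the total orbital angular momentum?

L runs from |5 − 3| = 2 to 5 + 3 = 8.
L ∈ {2, 3, 4, 5, 6, 7, 8}.
The largest magnitude corresponds to L = 8: |L_tot| = ℏ√(8·9) = 6√2 ℏ.

|L_tot|_max = 6√2 ℏ ≈ 8.485ℏ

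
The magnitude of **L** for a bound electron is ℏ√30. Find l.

Since |L|² = l(l+1)ℏ², l(l+1) = 30.
Solving: l = 5.

l = 5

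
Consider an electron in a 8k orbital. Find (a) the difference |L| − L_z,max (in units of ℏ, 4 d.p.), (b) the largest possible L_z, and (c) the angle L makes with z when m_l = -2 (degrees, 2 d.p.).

8k means n = 8, l = 7.
|L| − L_z,max = (2√14 − 7)ℏ ≈ 0.4833ℏ.
L_z,max = lℏ = 7ℏ.
For m_l = -2: cos θ = -2/√56, θ ≈ 105.50°.

|L|−L_z,max ≈ 0.4833ℏ; L_z,max = 7ℏ; θ(m_l=-2) ≈ 105.50°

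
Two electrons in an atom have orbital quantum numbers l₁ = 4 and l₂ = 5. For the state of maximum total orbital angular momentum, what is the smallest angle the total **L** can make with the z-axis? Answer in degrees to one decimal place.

θ_min ≈ 18.4°

By the triangle rule, |l₁ − l₂| ≤ L ≤ l₁ + l₂.
Allowed values: L = 1, 2, 3, 4, 5, 6, 7, 8, 9.
The maximum is L = 9, with |L_tot| = ℏ√(9·10) = 3√10 ℏ.
The minimum angle with z is arccos(9/√90) ≈ 18.4°.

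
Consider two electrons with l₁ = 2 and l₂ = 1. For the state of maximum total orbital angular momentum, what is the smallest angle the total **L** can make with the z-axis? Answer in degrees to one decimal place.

L runs from |2 − 1| = 1 to 2 + 1 = 3.
Allowed values: L = 1, 2, 3.
The maximum is L = 3, with |L_tot| = ℏ√(3·4) = 2√3 ℏ.
The minimum angle with z is arccos(3/√12) ≈ 30.0°.

θ_min ≈ 30.0°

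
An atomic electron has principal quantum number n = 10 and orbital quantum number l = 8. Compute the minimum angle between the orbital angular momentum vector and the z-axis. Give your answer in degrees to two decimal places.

θ_min ≈ 19.47°

|L|² = l(l+1)ℏ² = 72ℏ², so |L| = 6√2 ℏ.
The smallest angle corresponds to the largest L_z, i.e. m_l = l = 8, giving L_z = 8ℏ.
cos θ_min = 8/√72, so θ_min ≈ 19.47°.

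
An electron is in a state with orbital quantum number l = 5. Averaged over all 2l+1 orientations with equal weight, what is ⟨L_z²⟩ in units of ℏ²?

⟨L_z²⟩ = 10 ℏ²

m_l runs from −5 to 5, i.e. {-5, -4, -3, -2, -1, 0, 1, 2, 3, 4, 5}.
⟨L_z²⟩ = ℏ²·(Σ m_l²)/(2l+1) = ℏ²·110/11 = 10ℏ².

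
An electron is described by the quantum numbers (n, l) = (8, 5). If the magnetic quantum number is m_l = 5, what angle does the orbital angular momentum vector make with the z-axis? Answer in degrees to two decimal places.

|L|² = l(l+1)ℏ² = 30ℏ², so |L| = √30 ℏ.
L_z = m_l ℏ = 5ℏ.
cos θ = L_z/|L| = 5/√30, so θ ≈ 24.09°.

θ ≈ 24.09°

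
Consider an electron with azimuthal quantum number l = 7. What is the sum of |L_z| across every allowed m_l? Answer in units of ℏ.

m_l ∈ {-7, -6, -5, -4, -3, -2, -1, 0, 1, 2, 3, 4, 5, 6, 7}.
Σ|m_l| = 2(1+2+…+7) = 56.

Σ|L_z| = 56 ℏ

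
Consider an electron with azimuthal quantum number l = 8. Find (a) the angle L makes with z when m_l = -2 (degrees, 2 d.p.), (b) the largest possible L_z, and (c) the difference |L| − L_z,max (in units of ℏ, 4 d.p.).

θ(m_l=-2) ≈ 103.63°; L_z,max = 8ℏ; |L|−L_z,max ≈ 0.4853ℏ

For m_l = -2: cos θ = -2/√72, θ ≈ 103.63°.
L_z,max = lℏ = 8ℏ.
|L| − L_z,max = (6√2 − 8)ℏ ≈ 0.4853ℏ.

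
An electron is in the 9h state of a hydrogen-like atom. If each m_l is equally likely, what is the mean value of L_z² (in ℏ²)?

⟨L_z²⟩ = 10 ℏ²

The 9h subshell has l = 5.
m_l ∈ {-5, -4, -3, -2, -1, 0, 1, 2, 3, 4, 5}.
⟨L_z²⟩ = ℏ²·l(l+1)/3 = 10ℏ².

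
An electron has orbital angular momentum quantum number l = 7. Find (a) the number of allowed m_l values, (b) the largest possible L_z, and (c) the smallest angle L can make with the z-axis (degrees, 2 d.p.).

15 values; L_z,max = 7ℏ; θ_min ≈ 20.70°

There are 2l+1 = 15 values of m_l.
L_z,max = lℏ = 7ℏ.
cos θ_min = 7/√56, so θ_min ≈ 20.70°.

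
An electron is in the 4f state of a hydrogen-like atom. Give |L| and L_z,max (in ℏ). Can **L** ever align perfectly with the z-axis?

No: L_z,max = 3ℏ < |L| = 2√3 ℏ ≈ 3.464ℏ

The 4f subshell has l = 3.
|L| = 2√3 ℏ ≈ 3.4641ℏ, while L_z,max = lℏ = 3ℏ.
Since |L| > L_z,max, the vector can never point exactly along z; the closest it comes is θ_min = arccos(3/√12) ≈ 30.0°.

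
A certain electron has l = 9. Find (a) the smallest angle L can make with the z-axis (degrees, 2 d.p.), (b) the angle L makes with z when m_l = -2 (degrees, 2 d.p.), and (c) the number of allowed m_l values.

cos θ_min = 9/√90, so θ_min ≈ 18.43°.
For m_l = -2: cos θ = -2/√90, θ ≈ 102.17°.
There are 2l+1 = 19 values of m_l.

θ_min ≈ 18.43°; θ(m_l=-2) ≈ 102.17°; 19 values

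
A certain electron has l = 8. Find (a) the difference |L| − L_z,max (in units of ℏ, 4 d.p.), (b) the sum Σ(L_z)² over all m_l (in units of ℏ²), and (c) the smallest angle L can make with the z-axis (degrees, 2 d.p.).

|L| − L_z,max = (6√2 − 8)ℏ ≈ 0.4853ℏ.
Σ m_l² = 408, so Σ(L_z)² = 408 ℏ².
cos θ_min = 8/√72, so θ_min ≈ 19.47°.

|L|−L_z,max ≈ 0.4853ℏ; Σ(L_z)² = 408 ℏ²; θ_min ≈ 19.47°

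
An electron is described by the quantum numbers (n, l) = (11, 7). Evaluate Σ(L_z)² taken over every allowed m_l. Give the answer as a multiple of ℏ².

Σ(L_z)² = 280 ℏ²

The allowed m_l values are -7, -6, -5, -4, -3, -2, -1, 0, 1, 2, 3, 4, 5, 6, 7.
Summing m² from −7 to 7: Σ m_l² = 280.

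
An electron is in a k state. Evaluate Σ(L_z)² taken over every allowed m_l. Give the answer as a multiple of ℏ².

Σ(L_z)² = 280 ℏ²

For a k orbital, l = 7.
m_l runs from −7 to 7, i.e. {-7, -6, -5, -4, -3, -2, -1, 0, 1, 2, 3, 4, 5, 6, 7}.
Σ m_l² = 2·(1 + 4 + 9 + 16 + 25 + 36 + 49) = 280.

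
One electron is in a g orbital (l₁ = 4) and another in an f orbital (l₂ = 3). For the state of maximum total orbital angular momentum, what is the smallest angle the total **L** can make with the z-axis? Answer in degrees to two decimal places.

θ_min ≈ 20.70°

Angular momentum addition gives L = |l₁ − l₂|, …, l₁ + l₂.
So L can be 1, 2, 3, 4, 5, 6, 7.
The maximum is L = 7, with |L_tot| = ℏ√(7·8) = 2√14 ℏ.
The minimum angle with z is arccos(7/√56) ≈ 20.70°.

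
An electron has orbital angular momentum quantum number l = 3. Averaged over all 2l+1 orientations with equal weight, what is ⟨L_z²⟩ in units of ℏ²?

⟨L_z²⟩ = 4 ℏ²

The allowed m_l values are -3, -2, -1, 0, 1, 2, 3.
Average of L_z² over 7 states: 28/7 ℏ² = 4 ℏ².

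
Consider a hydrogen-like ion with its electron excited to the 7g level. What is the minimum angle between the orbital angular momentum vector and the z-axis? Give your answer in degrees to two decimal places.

The 7g level has l = 4.
|L| = ℏ√(l(l+1)) = 2√5 ℏ.
The smallest angle corresponds to the largest L_z, i.e. m_l = l = 4, giving L_z = 4ℏ.
cos θ_min = 4/√20, so θ_min ≈ 26.57°.

θ_min ≈ 26.57°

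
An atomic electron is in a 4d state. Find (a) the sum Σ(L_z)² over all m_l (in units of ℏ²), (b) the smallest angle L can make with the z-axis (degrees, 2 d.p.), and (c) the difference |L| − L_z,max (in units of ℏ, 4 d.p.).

4d means n = 4, l = 2.
Σ m_l² = 10, so Σ(L_z)² = 10 ℏ².
cos θ_min = 2/√6, so θ_min ≈ 35.26°.
|L| − L_z,max = (√6 − 2)ℏ ≈ 0.4495ℏ.

Σ(L_z)² = 10 ℏ²; θ_min ≈ 35.26°; |L|−L_z,max ≈ 0.4495ℏ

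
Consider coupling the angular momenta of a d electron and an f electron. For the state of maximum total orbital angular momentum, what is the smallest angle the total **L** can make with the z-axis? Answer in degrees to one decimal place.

θ_min ≈ 24.1°

L runs from |2 − 3| = 1 to 2 + 3 = 5.
L ∈ {1, 2, 3, 4, 5}.
The maximum is L = 5, with |L_tot| = ℏ√(5·6) = √30 ℏ.
The minimum angle with z is arccos(5/√30) ≈ 24.1°.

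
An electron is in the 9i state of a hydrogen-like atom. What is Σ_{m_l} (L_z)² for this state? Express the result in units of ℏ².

Σ(L_z)² = 182 ℏ²

For 9i, l = 6.
m_l ∈ {-6, -5, -4, -3, -2, -1, 0, 1, 2, 3, 4, 5, 6}.
Σ m_l² = l(l+1)(2l+1)/3 = 6·7·13/3 = 182.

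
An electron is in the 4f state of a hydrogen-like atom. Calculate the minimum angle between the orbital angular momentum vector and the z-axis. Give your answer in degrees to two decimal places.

4f means n = 4, l = 3.
|L| = ℏ√(l(l+1)) = 2√3 ℏ.
The smallest angle corresponds to the largest L_z, i.e. m_l = l = 3, giving L_z = 3ℏ.
cos θ_min = 3/√12, so θ_min ≈ 30.00°.

θ_min ≈ 30.00°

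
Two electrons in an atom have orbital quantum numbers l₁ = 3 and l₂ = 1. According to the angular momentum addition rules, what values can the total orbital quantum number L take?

The total orbital quantum number L ranges from |l₁ − l₂| to l₁ + l₂ in integer steps.
L ∈ {2, 3, 4}.

L = 2, 3, 4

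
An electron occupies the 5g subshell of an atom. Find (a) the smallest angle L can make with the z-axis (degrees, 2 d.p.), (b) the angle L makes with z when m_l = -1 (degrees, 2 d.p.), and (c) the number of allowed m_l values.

θ_min ≈ 26.57°; θ(m_l=-1) ≈ 102.92°; 9 values

For 5g, l = 4.
cos θ_min = 4/√20, so θ_min ≈ 26.57°.
For m_l = -1: cos θ = -1/√20, θ ≈ 102.92°.
There are 2l+1 = 9 values of m_l.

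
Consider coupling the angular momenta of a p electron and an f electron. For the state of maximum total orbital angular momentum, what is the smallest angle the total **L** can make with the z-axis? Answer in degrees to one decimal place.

θ_min ≈ 26.6°

Angular momentum addition gives L = |l₁ − l₂|, …, l₁ + l₂.
L ∈ {2, 3, 4}.
The maximum is L = 4, with |L_tot| = ℏ√(4·5) = 2√5 ℏ.
The minimum angle with z is arccos(4/√20) ≈ 26.6°.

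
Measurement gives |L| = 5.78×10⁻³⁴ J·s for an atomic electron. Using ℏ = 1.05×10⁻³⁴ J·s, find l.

|L|/ℏ = (5.78×10⁻³⁴)/(1.05×10⁻³⁴) ≈ 5.505.
l(l+1) ≈ 5.505² ≈ 30.30, so l = 5.

l = 5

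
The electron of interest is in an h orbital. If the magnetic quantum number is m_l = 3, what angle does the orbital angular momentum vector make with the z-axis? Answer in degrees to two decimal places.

For an h orbital, l = 5.
|L|² = l(l+1)ℏ² = 30ℏ², so |L| = √30 ℏ.
L_z = m_l ℏ = 3ℏ.
cos θ = L_z/|L| = 3/√30, so θ ≈ 56.79°.

θ ≈ 56.79°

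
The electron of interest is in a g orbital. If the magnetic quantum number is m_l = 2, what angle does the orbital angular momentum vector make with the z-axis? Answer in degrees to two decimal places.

For a g orbital, l = 4.
|L|² = l(l+1)ℏ² = 20ℏ², so |L| = 2√5 ℏ.
L_z = m_l ℏ = 2ℏ.
cos θ = L_z/|L| = 2/√20, so θ ≈ 63.43°.

θ ≈ 63.43°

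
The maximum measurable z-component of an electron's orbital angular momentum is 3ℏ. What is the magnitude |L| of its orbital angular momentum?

L_z,max = lℏ, so l = 3.
|L| = ℏ√(l(l+1)) = 2√3 ℏ.

|L| = 2√3 ℏ ≈ 3.464ℏ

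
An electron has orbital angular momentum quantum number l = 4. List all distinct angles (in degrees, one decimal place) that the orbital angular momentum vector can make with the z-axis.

θ ∈ {26.6°, 47.9°, 63.4°, 77.1°, 90.0°, 102.9°, 116.6°, 132.1°, 153.4°}

|L| = √(l(l+1)) ℏ = 2√5 ℏ.
cos θ = m_l/√20 for each m_l ∈ {-4, -3, -2, -1, 0, 1, 2, 3, 4}.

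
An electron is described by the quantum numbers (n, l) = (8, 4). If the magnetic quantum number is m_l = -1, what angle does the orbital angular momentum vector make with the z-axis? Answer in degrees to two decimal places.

θ ≈ 102.92°

|L| = √(l(l+1)) ℏ = 2√5 ℏ.
L_z = m_l ℏ = −1ℏ.
cos θ = L_z/|L| = -1/√20, so θ ≈ 102.92°.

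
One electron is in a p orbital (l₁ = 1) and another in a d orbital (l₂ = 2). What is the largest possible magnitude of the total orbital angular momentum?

Angular momentum addition gives L = |l₁ − l₂|, …, l₁ + l₂.
Allowed values: L = 1, 2, 3.
The largest magnitude corresponds to L = 3: |L_tot| = ℏ√(3·4) = 2√3 ℏ.

|L_tot|_max = 2√3 ℏ ≈ 3.464ℏ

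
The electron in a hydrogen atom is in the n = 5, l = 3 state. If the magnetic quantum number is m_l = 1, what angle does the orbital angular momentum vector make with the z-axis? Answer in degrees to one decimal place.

θ ≈ 73.2°

|L| = ℏ√(l(l+1)) = 2√3 ℏ.
L_z = m_l ℏ = 1ℏ.
cos θ = L_z/|L| = 1/√12, so θ ≈ 73.2°.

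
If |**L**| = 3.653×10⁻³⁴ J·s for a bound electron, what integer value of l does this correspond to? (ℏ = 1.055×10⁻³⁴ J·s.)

l = 3

Dividing by ℏ: |L|/ℏ ≈ 3.463.
l(l+1) ≈ 3.463² ≈ 11.99, so l = 3.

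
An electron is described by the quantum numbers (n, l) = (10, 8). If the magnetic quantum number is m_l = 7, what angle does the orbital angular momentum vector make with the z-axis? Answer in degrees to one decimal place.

|L| = √(l(l+1)) ℏ = 6√2 ℏ.
L_z = m_l ℏ = 7ℏ.
cos θ = L_z/|L| = 7/√72, so θ ≈ 34.4°.

θ ≈ 34.4°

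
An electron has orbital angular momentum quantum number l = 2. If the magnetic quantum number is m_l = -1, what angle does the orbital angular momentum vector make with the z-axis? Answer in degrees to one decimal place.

|L|² = l(l+1)ℏ² = 6ℏ², so |L| = √6 ℏ.
L_z = m_l ℏ = −1ℏ.
cos θ = L_z/|L| = -1/√6, so θ ≈ 114.1°.

θ ≈ 114.1°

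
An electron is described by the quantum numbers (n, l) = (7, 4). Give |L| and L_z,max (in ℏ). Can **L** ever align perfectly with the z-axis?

No: L_z,max = 4ℏ < |L| = 2√5 ℏ ≈ 4.472ℏ

|L| = 2√5 ℏ ≈ 4.4721ℏ, while L_z,max = lℏ = 4ℏ.
Since |L| > L_z,max, the vector can never point exactly along z; the closest it comes is θ_min = arccos(4/√20) ≈ 26.6°.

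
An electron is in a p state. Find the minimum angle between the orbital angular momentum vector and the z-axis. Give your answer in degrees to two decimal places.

θ_min ≈ 45.00°

For a p orbital, l = 1.
|L| = ℏ√(l(l+1)) = √2 ℏ.
The smallest angle corresponds to the largest L_z, i.e. m_l = l = 1, giving L_z = 1ℏ.
cos θ_min = 1/√2, so θ_min ≈ 45.00°.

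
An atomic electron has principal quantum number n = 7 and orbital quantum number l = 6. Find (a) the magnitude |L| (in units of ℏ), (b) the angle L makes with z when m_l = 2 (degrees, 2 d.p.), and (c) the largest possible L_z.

|L| = ℏ√(6·7) = √42 ℏ ≈ 6.481ℏ.
For m_l = 2: cos θ = 2/√42, θ ≈ 72.02°.
L_z,max = lℏ = 6ℏ.

|L| = √42 ℏ ≈ 6.481ℏ; θ(m_l=2) ≈ 72.02°; L_z,max = 6ℏ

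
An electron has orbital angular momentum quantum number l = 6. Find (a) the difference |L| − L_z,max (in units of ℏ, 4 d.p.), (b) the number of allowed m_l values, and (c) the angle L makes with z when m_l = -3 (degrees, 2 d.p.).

|L| − L_z,max = (√42 − 6)ℏ ≈ 0.4807ℏ.
There are 2l+1 = 13 values of m_l.
For m_l = -3: cos θ = -3/√42, θ ≈ 117.58°.

|L|−L_z,max ≈ 0.4807ℏ; 13 values; θ(m_l=-3) ≈ 117.58°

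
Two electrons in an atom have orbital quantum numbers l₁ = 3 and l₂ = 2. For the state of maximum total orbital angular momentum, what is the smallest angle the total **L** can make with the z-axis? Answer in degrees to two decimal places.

The total orbital quantum number L ranges from |l₁ − l₂| to l₁ + l₂ in integer steps.
Allowed values: L = 1, 2, 3, 4, 5.
The maximum is L = 5, with |L_tot| = ℏ√(5·6) = √30 ℏ.
The minimum angle with z is arccos(5/√30) ≈ 24.09°.

θ_min ≈ 24.09°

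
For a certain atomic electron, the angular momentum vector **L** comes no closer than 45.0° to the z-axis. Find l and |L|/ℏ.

cos θ_min = l/√(l(l+1)) = √(l/(l+1)), so l/(l+1) = cos²(45.0°) = 0.5000.
Solving: l = 1.
Then |L| = ℏ√(1·2) = √2 ℏ.

l = 1, |L| = √2 ℏ ≈ 1.414ℏ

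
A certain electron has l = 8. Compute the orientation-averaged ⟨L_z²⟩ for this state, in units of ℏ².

m_l ∈ {-8, -7, -6, -5, -4, -3, -2, -1, 0, 1, 2, 3, 4, 5, 6, 7, 8}.
⟨L_z²⟩ = ℏ²·(Σ m_l²)/(2l+1) = ℏ²·408/17 = 24ℏ².

⟨L_z²⟩ = 24 ℏ²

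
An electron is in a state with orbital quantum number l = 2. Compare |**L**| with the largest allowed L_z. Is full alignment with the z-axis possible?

No: L_z,max = 2ℏ < |L| = √6 ℏ ≈ 2.449ℏ

|L| = √6 ℏ ≈ 2.4495ℏ, while L_z,max = lℏ = 2ℏ.
Since |L| > L_z,max, the vector can never point exactly along z; the closest it comes is θ_min = arccos(2/√6) ≈ 35.3°.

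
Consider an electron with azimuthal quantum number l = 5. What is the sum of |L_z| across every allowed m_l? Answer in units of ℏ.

m_l ∈ {-5, -4, -3, -2, -1, 0, 1, 2, 3, 4, 5}.
Σ|m_l| = 2·5(5+1)/2 = 30.

Σ|L_z| = 30 ℏ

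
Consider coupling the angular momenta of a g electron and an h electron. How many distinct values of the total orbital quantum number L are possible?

L runs from |4 − 5| = 1 to 4 + 5 = 9.
So L can be 1, 2, 3, 4, 5, 6, 7, 8, 9.
That is 9 values.

9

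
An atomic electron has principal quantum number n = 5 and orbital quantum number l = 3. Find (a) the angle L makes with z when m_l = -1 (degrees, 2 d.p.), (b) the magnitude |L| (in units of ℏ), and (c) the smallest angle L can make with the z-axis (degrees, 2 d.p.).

For m_l = -1: cos θ = -1/√12, θ ≈ 106.78°.
|L| = ℏ√(3·4) = 2√3 ℏ ≈ 3.464ℏ.
cos θ_min = 3/√12, so θ_min ≈ 30.00°.

θ(m_l=-1) ≈ 106.78°; |L| = 2√3 ℏ ≈ 3.464ℏ; θ_min ≈ 30.00°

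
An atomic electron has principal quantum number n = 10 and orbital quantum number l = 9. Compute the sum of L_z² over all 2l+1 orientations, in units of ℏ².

Σ(L_z)² = 570 ℏ²

The allowed m_l values are -9, -8, -7, -6, -5, -4, -3, -2, -1, 0, 1, 2, 3, 4, 5, 6, 7, 8, 9.
Summing m² from −9 to 9: Σ m_l² = 570.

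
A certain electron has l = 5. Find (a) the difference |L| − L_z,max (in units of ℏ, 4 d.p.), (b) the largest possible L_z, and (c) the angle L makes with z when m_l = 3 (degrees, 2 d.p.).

|L|−L_z,max ≈ 0.4772ℏ; L_z,max = 5ℏ; θ(m_l=3) ≈ 56.79°

|L| − L_z,max = (√30 − 5)ℏ ≈ 0.4772ℏ.
L_z,max = lℏ = 5ℏ.
For m_l = 3: cos θ = 3/√30, θ ≈ 56.79°.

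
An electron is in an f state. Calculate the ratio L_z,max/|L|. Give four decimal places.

For an f orbital, l = 3.
|L| = 2√3 ℏ ≈ 3.4641ℏ, while L_z,max = lℏ = 3ℏ.
L_z,max/|L| = 3/√12 = 0.8660.

L_z,max/|L| = 0.8660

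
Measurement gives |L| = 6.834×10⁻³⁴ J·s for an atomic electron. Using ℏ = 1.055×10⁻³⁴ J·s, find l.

l = 6

Dividing by ℏ: |L|/ℏ ≈ 6.478.
Set l(l+1) = 41.96; the integer solution is l = 6.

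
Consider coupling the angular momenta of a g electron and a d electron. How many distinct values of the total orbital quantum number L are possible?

5

L runs from |4 − 2| = 2 to 4 + 2 = 6.
So L can be 2, 3, 4, 5, 6.
That is 5 values.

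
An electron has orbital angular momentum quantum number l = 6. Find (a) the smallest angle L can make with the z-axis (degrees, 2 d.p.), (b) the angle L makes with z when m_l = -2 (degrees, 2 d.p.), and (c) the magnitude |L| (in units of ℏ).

cos θ_min = 6/√42, so θ_min ≈ 22.21°.
For m_l = -2: cos θ = -2/√42, θ ≈ 107.98°.
|L| = ℏ√(6·7) = √42 ℏ ≈ 6.481ℏ.

θ_min ≈ 22.21°; θ(m_l=-2) ≈ 107.98°; |L| = √42 ℏ ≈ 6.481ℏ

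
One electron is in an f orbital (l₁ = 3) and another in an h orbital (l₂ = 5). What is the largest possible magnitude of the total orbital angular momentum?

|L_tot|_max = 6√2 ℏ ≈ 8.485ℏ

L runs from |3 − 5| = 2 to 3 + 5 = 8.
So L can be 2, 3, 4, 5, 6, 7, 8.
The largest magnitude corresponds to L = 8: |L_tot| = ℏ√(8·9) = 6√2 ℏ.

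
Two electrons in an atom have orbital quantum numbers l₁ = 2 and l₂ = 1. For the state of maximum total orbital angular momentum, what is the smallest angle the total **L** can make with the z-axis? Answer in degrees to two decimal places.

θ_min ≈ 30.00°

Angular momentum addition gives L = |l₁ − l₂|, …, l₁ + l₂.
L ∈ {1, 2, 3}.
The maximum is L = 3, with |L_tot| = ℏ√(3·4) = 2√3 ℏ.
The minimum angle with z is arccos(3/√12) ≈ 30.00°.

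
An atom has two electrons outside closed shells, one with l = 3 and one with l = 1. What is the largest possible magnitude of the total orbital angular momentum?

L runs from |3 − 1| = 2 to 3 + 1 = 4.
L ∈ {2, 3, 4}.
The largest magnitude corresponds to L = 4: |L_tot| = ℏ√(4·5) = 2√5 ℏ.

|L_tot|_max = 2√5 ℏ ≈ 4.472ℏ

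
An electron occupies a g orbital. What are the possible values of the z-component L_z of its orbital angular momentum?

A g state has l = 4.
L_z = m_l ℏ with m_l ranging from −l to +l in integer steps.
For l = 4: m_l ∈ {-4, -3, -2, -1, 0, 1, 2, 3, 4}.

L_z ∈ {−4ℏ, −3ℏ, −2ℏ, −ℏ, 0, ℏ, 2ℏ, 3ℏ, 4ℏ}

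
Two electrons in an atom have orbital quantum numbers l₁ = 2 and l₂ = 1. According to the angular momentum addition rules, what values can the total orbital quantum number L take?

L = 1, 2, 3

L runs from |2 − 1| = 1 to 2 + 1 = 3.
Allowed values: L = 1, 2, 3.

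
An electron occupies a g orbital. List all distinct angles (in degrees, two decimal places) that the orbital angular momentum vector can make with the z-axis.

θ ∈ {26.57°, 47.87°, 63.43°, 77.08°, 90.00°, 102.92°, 116.57°, 132.13°, 153.43°}

For a g orbital, l = 4.
|L|² = l(l+1)ℏ² = 20ℏ², so |L| = 2√5 ℏ.
cos θ = m_l/√20 for each m_l ∈ {-4, -3, -2, -1, 0, 1, 2, 3, 4}.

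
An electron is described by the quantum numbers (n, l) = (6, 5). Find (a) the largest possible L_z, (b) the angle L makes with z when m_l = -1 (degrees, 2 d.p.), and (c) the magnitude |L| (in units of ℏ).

L_z,max = 5ℏ; θ(m_l=-1) ≈ 100.52°; |L| = √30 ℏ ≈ 5.477ℏ

L_z,max = lℏ = 5ℏ.
For m_l = -1: cos θ = -1/√30, θ ≈ 100.52°.
|L| = ℏ√(5·6) = √30 ℏ ≈ 5.477ℏ.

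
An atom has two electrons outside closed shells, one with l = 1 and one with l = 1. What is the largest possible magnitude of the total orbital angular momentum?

|L_tot|_max = √6 ℏ ≈ 2.449ℏ

By the triangle rule, |l₁ − l₂| ≤ L ≤ l₁ + l₂.
Allowed values: L = 0, 1, 2.
The largest magnitude corresponds to L = 2: |L_tot| = ℏ√(2·3) = √6 ℏ.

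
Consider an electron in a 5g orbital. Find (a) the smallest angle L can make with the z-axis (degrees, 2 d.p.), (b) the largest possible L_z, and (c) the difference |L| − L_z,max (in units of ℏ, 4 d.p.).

For 5g, l = 4.
cos θ_min = 4/√20, so θ_min ≈ 26.57°.
L_z,max = lℏ = 4ℏ.
|L| − L_z,max = (2√5 − 4)ℏ ≈ 0.4721ℏ.

θ_min ≈ 26.57°; L_z,max = 4ℏ; |L|−L_z,max ≈ 0.4721ℏ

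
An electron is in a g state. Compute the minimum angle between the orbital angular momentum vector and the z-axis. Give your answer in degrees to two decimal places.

θ_min ≈ 26.57°

A g state has l = 4.
|L| = √(l(l+1)) ℏ = 2√5 ℏ.
The smallest angle corresponds to the largest L_z, i.e. m_l = l = 4, giving L_z = 4ℏ.
cos θ_min = 4/√20, so θ_min ≈ 26.57°.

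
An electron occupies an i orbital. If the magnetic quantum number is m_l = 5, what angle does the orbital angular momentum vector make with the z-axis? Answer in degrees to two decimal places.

For an i orbital, l = 6.
|L| = ℏ√(l(l+1)) = √42 ℏ.
L_z = m_l ℏ = 5ℏ.
cos θ = L_z/|L| = 5/√42, so θ ≈ 39.51°.

θ ≈ 39.51°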